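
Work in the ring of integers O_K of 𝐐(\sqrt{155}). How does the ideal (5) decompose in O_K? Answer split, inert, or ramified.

ramifies in O_K

d = 155 ≡ 3 (mod 4), so O_K = ℤ[√155] and disc(K) = 4d = 620.
Ramification test: 5 | 620. The prime 5 ramifies in K.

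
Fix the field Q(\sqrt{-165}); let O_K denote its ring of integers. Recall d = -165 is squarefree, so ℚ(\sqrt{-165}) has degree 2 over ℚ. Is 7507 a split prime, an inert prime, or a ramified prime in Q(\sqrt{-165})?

-165 mod 4 = 3, hence disc K = 4·(-165) = -660 and O_K = ℤ[√-165].
7507 ∤ -660, so 7507 is unramified.
(-165/7507) = 7342^3753 mod 7507 = 1, giving Legendre symbol 1.
Legendre symbol 1 ⇒ 7507 is split.

p splits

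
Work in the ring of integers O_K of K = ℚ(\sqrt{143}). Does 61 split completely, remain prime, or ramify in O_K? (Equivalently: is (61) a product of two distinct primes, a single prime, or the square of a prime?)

143 mod 4 = 3, hence disc K = 4·143 = 572 and O_K = ℤ[√143].
Since gcd(61, 572) = 1 the prime 61 does not ramify.
Compute (143/61) via Euler: 21^((61-1)/2) mod 61 = 60, so (143/61) = -1.
d is a non-residue mod p, hence 61 remains inert in O_K.

inert — (61) stays prime in O_K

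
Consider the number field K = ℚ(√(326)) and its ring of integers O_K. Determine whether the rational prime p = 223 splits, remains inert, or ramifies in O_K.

p is inert

326 mod 4 = 2, hence disc K = 4·326 = 1304 and O_K = ℤ[√326].
223 ∤ 1304, so 223 is unramified.
Compute (326/223) via Euler: 103^((223-1)/2) mod 223 = 222, so (326/223) = -1.
(326/223) = -1, so 223 is inert.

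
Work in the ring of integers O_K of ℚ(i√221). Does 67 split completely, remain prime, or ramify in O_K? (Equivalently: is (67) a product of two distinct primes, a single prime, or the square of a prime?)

Since -221 ≢ 1 mod 4, the ring of integers is ℤ[√-221] with discriminant 4·(-221) = -884.
Since gcd(67, -884) = 1 the prime 67 does not ramify.
(-221/67) = 47^33 mod 67 = 1, giving Legendre symbol 1.
Legendre symbol 1 ⇒ 67 is split.

split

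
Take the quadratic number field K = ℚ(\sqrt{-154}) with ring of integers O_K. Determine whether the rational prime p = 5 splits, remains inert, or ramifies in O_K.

-154 mod 4 = 2, hence disc K = 4·(-154) = -616 and O_K = ℤ[√-154].
5 ∤ -616, so 5 is unramified.
(-154/5) = 1^2 mod 5 = 1, giving Legendre symbol 1.
Legendre symbol 1 ⇒ 5 is split.

split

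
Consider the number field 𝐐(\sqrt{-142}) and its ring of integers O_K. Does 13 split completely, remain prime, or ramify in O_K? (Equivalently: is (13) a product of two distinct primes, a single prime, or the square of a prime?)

p splits

d = -142 ≡ 2 (mod 4), so O_K = ℤ[√-142] and disc(K) = 4d = -568.
disc(K) = -568 is not divisible by 13; 13 is unramified.
Legendre symbol by Euler's criterion: (-142/13) ≡ (-142)^6 ≡ 1 (mod 13), i.e. (-142/13) = 1.
(-142/13) = 1, so 13 splits.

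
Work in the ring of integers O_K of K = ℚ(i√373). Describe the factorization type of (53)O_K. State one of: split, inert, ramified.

Since -373 ≢ 1 mod 4, the ring of integers is ℤ[√-373] with discriminant 4·(-373) = -1492.
Since gcd(53, -1492) = 1 the prime 53 does not ramify.
Euler's criterion: (-373)^26 mod 53 = 52. Thus (-373|53) = -1.
(-373/53) = -1, so 53 is inert.

remains prime (inert)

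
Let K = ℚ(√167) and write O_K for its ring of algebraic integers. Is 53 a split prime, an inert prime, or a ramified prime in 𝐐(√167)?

d = 167 ≡ 3 (mod 4), so O_K = ℤ[√167] and disc(K) = 4d = 668.
Since gcd(53, 668) = 1 the prime 53 does not ramify.
Compute (167/53) via Euler: 8^((53-1)/2) mod 53 = 52, so (167/53) = -1.
Legendre symbol -1 ⇒ 53 is inert.

53 remains inert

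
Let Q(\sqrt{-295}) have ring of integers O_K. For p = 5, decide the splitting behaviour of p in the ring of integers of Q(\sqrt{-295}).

Since -295 ≡ 1 mod 4, the ring of integers is ℤ[(1+√-295)/2] with discriminant -295.
5 divides disc(K) = -295, so 5 ramifies.

ramified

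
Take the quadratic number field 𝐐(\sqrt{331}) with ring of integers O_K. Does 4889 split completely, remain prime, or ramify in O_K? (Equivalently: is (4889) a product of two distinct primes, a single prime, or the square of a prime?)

331 mod 4 = 3, hence disc K = 4·331 = 1324 and O_K = ℤ[√331].
disc(K) = 1324 is not divisible by 4889; 4889 is unramified.
(331/4889) = 331^2444 mod 4889 = 4888, giving Legendre symbol -1.
(331/4889) = -1, so 4889 is inert.

remains prime (inert)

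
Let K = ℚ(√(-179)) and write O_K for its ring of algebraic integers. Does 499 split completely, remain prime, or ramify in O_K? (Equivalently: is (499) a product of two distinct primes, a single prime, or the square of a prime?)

split — (499) = 𝔭₁𝔭₂ with 𝔭₁ ≠ 𝔭₂

d = -179 ≡ 1 (mod 4), so O_K = ℤ[(1+√-179)/2] and disc(K) = d = -179.
499 ∤ -179, so 499 is unramified.
Compute (-179/499) via Euler: 320^((499-1)/2) mod 499 = 1, so (-179/499) = 1.
(-179/499) = 1, so 499 splits.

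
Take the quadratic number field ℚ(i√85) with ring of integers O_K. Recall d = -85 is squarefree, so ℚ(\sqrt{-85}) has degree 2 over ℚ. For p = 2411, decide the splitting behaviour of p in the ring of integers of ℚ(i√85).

Since -85 ≢ 1 mod 4, the ring of integers is ℤ[√-85] with discriminant 4·(-85) = -340.
disc(K) = -340 is not divisible by 2411; 2411 is unramified.
Euler's criterion: (-85)^1205 mod 2411 = 1. Thus (-85|2411) = 1.
Legendre symbol 1 ⇒ 2411 is split.

splits completely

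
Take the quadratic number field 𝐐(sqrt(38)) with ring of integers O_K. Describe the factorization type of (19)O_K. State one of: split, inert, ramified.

38 mod 4 = 2, hence disc K = 4·38 = 152 and O_K = ℤ[√38].
disc(K) = 152 = 19·8, so p = 19 is ramified.

ramified — (19) = 𝔭²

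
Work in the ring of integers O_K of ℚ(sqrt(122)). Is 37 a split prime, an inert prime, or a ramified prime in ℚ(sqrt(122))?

split

Since 122 ≢ 1 mod 4, the ring of integers is ℤ[√122] with discriminant 4·122 = 488.
37 ∤ 488, so 37 is unramified.
Legendre symbol by Euler's criterion: (122/37) ≡ 122^18 ≡ 1 (mod 37), i.e. (122/37) = 1.
Legendre symbol 1 ⇒ 37 is split.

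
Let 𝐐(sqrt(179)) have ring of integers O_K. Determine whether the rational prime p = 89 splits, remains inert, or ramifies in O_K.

d = 179 ≡ 3 (mod 4), so O_K = ℤ[√179] and disc(K) = 4d = 716.
disc(K) = 716 is not divisible by 89; 89 is unramified.
Euler's criterion: 179^44 mod 89 = 1. Thus (179|89) = 1.
(179/89) = 1, so 89 splits.

89 splits in O_K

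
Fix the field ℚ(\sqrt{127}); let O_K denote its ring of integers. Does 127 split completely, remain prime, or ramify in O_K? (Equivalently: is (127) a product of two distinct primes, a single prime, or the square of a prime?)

127 mod 4 = 3, hence disc K = 4·127 = 508 and O_K = ℤ[√127].
Ramification test: 127 | 508. The prime 127 ramifies in K.

p ramifies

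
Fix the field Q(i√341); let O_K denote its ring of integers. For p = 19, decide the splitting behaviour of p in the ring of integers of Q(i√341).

d = -341 ≡ 3 (mod 4), so O_K = ℤ[√-341] and disc(K) = 4d = -1364.
Since gcd(19, -1364) = 1 the prime 19 does not ramify.
Euler's criterion: (-341)^9 mod 19 = 1. Thus (-341|19) = 1.
d is a quadratic residue mod p, hence 19 splits in O_K.

split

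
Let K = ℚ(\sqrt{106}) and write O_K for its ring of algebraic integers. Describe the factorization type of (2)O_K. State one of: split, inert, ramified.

ramified — (2) = 𝔭²

106 mod 4 = 2, hence disc K = 4·106 = 424 and O_K = ℤ[√106].
Ramification test: 2 | 424. The prime 2 ramifies in K.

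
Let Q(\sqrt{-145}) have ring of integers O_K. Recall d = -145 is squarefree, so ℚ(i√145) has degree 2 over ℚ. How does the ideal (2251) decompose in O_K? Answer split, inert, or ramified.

-145 mod 4 = 3, hence disc K = 4·(-145) = -580 and O_K = ℤ[√-145].
disc(K) = -580 is not divisible by 2251; 2251 is unramified.
(-145/2251) = 2106^1125 mod 2251 = 1, giving Legendre symbol 1.
Legendre symbol 1 ⇒ 2251 is split.

splits completely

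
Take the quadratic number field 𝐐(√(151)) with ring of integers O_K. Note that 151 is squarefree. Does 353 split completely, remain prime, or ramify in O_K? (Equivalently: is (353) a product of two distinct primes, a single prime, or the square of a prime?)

151 mod 4 = 3, hence disc K = 4·151 = 604 and O_K = ℤ[√151].
Since gcd(353, 604) = 1 the prime 353 does not ramify.
(151/353) = 151^176 mod 353 = 352, giving Legendre symbol -1.
d is a non-residue mod p, hence 353 remains inert in O_K.

inert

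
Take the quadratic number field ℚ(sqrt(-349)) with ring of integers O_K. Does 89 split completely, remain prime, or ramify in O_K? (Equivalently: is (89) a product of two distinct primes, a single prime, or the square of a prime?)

d = -349 ≡ 3 (mod 4), so O_K = ℤ[√-349] and disc(K) = 4d = -1396.
89 ∤ -1396, so 89 is unramified.
Legendre symbol by Euler's criterion: (-349/89) ≡ (-349)^44 ≡ 88 (mod 89), i.e. (-349/89) = -1.
Legendre symbol -1 ⇒ 89 is inert.

remains prime (inert)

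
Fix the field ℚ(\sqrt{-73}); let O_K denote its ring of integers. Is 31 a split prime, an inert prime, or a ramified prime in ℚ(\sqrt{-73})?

split

d = -73 ≡ 3 (mod 4), so O_K = ℤ[√-73] and disc(K) = 4d = -292.
Since gcd(31, -292) = 1 the prime 31 does not ramify.
Legendre symbol by Euler's criterion: (-73/31) ≡ (-73)^15 ≡ 1 (mod 31), i.e. (-73/31) = 1.
d is a quadratic residue mod p, hence 31 splits in O_K.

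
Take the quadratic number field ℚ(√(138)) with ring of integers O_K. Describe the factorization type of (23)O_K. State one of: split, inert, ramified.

23 is ramified

138 mod 4 = 2, hence disc K = 4·138 = 552 and O_K = ℤ[√138].
Ramification test: 23 | 552. The prime 23 ramifies in K.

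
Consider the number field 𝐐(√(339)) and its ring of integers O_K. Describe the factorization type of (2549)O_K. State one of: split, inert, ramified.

p is inert

d = 339 ≡ 3 (mod 4), so O_K = ℤ[√339] and disc(K) = 4d = 1356.
2549 ∤ 1356, so 2549 is unramified.
Legendre symbol by Euler's criterion: (339/2549) ≡ 339^1274 ≡ 2548 (mod 2549), i.e. (339/2549) = -1.
(339/2549) = -1, so 2549 is inert.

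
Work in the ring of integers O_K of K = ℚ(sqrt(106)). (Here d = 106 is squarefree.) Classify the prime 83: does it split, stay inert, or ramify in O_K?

p splits

Since 106 ≢ 1 mod 4, the ring of integers is ℤ[√106] with discriminant 4·106 = 424.
Since gcd(83, 424) = 1 the prime 83 does not ramify.
Euler's criterion: 106^41 mod 83 = 1. Thus (106|83) = 1.
(106/83) = 1, so 83 splits.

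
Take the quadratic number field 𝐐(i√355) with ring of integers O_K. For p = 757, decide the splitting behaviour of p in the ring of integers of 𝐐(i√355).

p splits

d = -355 ≡ 1 (mod 4), so O_K = ℤ[(1+√-355)/2] and disc(K) = d = -355.
Since gcd(757, -355) = 1 the prime 757 does not ramify.
Compute (-355/757) via Euler: 402^((757-1)/2) mod 757 = 1, so (-355/757) = 1.
(-355/757) = 1, so 757 splits.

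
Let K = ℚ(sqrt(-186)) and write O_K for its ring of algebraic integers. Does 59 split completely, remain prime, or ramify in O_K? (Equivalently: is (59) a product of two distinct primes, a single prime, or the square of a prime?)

d = -186 ≡ 2 (mod 4), so O_K = ℤ[√-186] and disc(K) = 4d = -744.
59 ∤ -744, so 59 is unramified.
Legendre symbol by Euler's criterion: (-186/59) ≡ (-186)^29 ≡ 58 (mod 59), i.e. (-186/59) = -1.
Legendre symbol -1 ⇒ 59 is inert.

inert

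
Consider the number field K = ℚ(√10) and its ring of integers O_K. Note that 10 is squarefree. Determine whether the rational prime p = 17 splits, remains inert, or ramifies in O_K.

17 remains inert

10 mod 4 = 2, hence disc K = 4·10 = 40 and O_K = ℤ[√10].
Since gcd(17, 40) = 1 the prime 17 does not ramify.
Legendre symbol by Euler's criterion: (10/17) ≡ 10^8 ≡ 16 (mod 17), i.e. (10/17) = -1.
Legendre symbol -1 ⇒ 17 is inert.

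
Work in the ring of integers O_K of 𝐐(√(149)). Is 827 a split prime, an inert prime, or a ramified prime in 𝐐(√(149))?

split — (827) = 𝔭₁𝔭₂ with 𝔭₁ ≠ 𝔭₂

Since 149 ≡ 1 mod 4, the ring of integers is ℤ[(1+√149)/2] with discriminant 149.
827 ∤ 149, so 827 is unramified.
Euler's criterion: 149^413 mod 827 = 1. Thus (149|827) = 1.
d is a quadratic residue mod p, hence 827 splits in O_K.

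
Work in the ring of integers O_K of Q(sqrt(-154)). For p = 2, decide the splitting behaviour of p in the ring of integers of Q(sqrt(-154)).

Since -154 ≢ 1 mod 4, the ring of integers is ℤ[√-154] with discriminant 4·(-154) = -616.
Ramification test: 2 | -616. The prime 2 ramifies in K.

ramifies in O_K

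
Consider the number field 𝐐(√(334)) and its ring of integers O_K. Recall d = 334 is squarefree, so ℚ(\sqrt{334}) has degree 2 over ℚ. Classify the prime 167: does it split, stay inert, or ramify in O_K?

ramified

334 mod 4 = 2, hence disc K = 4·334 = 1336 and O_K = ℤ[√334].
disc(K) = 1336 = 167·8, so p = 167 is ramified.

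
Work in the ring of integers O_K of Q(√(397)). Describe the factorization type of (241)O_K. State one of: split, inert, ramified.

inert

397 mod 4 = 1, hence disc K = 397 and O_K = ℤ[(1+√397)/2].
241 ∤ 397, so 241 is unramified.
(397/241) = 156^120 mod 241 = 240, giving Legendre symbol -1.
Legendre symbol -1 ⇒ 241 is inert.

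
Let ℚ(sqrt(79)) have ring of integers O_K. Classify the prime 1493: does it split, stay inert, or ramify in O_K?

p is inert

d = 79 ≡ 3 (mod 4), so O_K = ℤ[√79] and disc(K) = 4d = 316.
1493 ∤ 316, so 1493 is unramified.
Euler's criterion: 79^746 mod 1493 = 1492. Thus (79|1493) = -1.
(79/1493) = -1, so 1493 is inert.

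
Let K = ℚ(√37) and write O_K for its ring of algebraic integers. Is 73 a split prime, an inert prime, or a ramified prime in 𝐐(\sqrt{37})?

p splits

d = 37 ≡ 1 (mod 4), so O_K = ℤ[(1+√37)/2] and disc(K) = d = 37.
disc(K) = 37 is not divisible by 73; 73 is unramified.
Euler's criterion: 37^36 mod 73 = 1. Thus (37|73) = 1.
Legendre symbol 1 ⇒ 73 is split.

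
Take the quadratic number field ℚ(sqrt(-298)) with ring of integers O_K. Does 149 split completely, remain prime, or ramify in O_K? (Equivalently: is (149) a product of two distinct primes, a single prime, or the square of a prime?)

Since -298 ≢ 1 mod 4, the ring of integers is ℤ[√-298] with discriminant 4·(-298) = -1192.
Ramification test: 149 | -1192. The prime 149 ramifies in K.

p ramifies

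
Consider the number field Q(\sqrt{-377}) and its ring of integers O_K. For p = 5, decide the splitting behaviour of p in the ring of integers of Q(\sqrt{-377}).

inert — (5) stays prime in O_K

-377 mod 4 = 3, hence disc K = 4·(-377) = -1508 and O_K = ℤ[√-377].
5 ∤ -1508, so 5 is unramified.
Compute (-377/5) via Euler: 3^((5-1)/2) mod 5 = 4, so (-377/5) = -1.
(-377/5) = -1, so 5 is inert.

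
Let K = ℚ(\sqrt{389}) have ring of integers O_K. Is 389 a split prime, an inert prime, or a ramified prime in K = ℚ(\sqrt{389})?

d = 389 ≡ 1 (mod 4), so O_K = ℤ[(1+√389)/2] and disc(K) = d = 389.
disc(K) = 389 = 389·1, so p = 389 is ramified.

ramified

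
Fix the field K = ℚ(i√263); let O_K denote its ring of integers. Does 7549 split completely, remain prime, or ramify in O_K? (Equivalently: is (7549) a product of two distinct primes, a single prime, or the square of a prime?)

Since -263 ≡ 1 mod 4, the ring of integers is ℤ[(1+√-263)/2] with discriminant -263.
Since gcd(7549, -263) = 1 the prime 7549 does not ramify.
Compute (-263/7549) via Euler: 7286^((7549-1)/2) mod 7549 = 7548, so (-263/7549) = -1.
Legendre symbol -1 ⇒ 7549 is inert.

remains prime (inert)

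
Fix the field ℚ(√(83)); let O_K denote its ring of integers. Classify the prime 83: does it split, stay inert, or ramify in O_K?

p ramifies

d = 83 ≡ 3 (mod 4), so O_K = ℤ[√83] and disc(K) = 4d = 332.
Ramification test: 83 | 332. The prime 83 ramifies in K.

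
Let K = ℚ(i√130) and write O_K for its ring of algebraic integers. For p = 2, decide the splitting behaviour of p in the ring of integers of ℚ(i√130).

-130 mod 4 = 2, hence disc K = 4·(-130) = -520 and O_K = ℤ[√-130].
disc(K) = -520 = 2·(-260), so p = 2 is ramified.

ramified — (2) = 𝔭²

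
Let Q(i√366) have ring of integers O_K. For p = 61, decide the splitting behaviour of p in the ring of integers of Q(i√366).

d = -366 ≡ 2 (mod 4), so O_K = ℤ[√-366] and disc(K) = 4d = -1464.
Ramification test: 61 | -1464. The prime 61 ramifies in K.

61 is ramified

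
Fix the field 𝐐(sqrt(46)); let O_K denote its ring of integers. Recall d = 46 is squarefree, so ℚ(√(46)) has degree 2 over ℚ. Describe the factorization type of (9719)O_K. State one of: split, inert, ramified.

p is inert

46 mod 4 = 2, hence disc K = 4·46 = 184 and O_K = ℤ[√46].
9719 ∤ 184, so 9719 is unramified.
(46/9719) = 46^4859 mod 9719 = 9718, giving Legendre symbol -1.
(46/9719) = -1, so 9719 is inert.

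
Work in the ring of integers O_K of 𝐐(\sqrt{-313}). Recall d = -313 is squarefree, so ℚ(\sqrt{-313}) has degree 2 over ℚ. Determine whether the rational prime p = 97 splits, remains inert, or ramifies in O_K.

97 splits in O_K

Since -313 ≢ 1 mod 4, the ring of integers is ℤ[√-313] with discriminant 4·(-313) = -1252.
disc(K) = -1252 is not divisible by 97; 97 is unramified.
Euler's criterion: (-313)^48 mod 97 = 1. Thus (-313|97) = 1.
d is a quadratic residue mod p, hence 97 splits in O_K.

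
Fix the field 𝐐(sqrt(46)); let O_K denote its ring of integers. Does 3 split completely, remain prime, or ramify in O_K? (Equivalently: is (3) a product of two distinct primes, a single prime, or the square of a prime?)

46 mod 4 = 2, hence disc K = 4·46 = 184 and O_K = ℤ[√46].
disc(K) = 184 is not divisible by 3; 3 is unramified.
(46/3) = 1^1 mod 3 = 1, giving Legendre symbol 1.
d is a quadratic residue mod p, hence 3 splits in O_K.

split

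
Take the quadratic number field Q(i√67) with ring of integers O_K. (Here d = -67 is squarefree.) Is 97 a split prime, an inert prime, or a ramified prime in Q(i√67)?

Since -67 ≡ 1 mod 4, the ring of integers is ℤ[(1+√-67)/2] with discriminant -67.
disc(K) = -67 is not divisible by 97; 97 is unramified.
Compute (-67/97) via Euler: 30^((97-1)/2) mod 97 = 96, so (-67/97) = -1.
(-67/97) = -1, so 97 is inert.

inert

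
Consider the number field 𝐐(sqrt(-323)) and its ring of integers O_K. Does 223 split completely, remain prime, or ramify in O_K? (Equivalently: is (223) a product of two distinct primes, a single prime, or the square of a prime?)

Since -323 ≡ 1 mod 4, the ring of integers is ℤ[(1+√-323)/2] with discriminant -323.
223 ∤ -323, so 223 is unramified.
(-323/223) = 123^111 mod 223 = 222, giving Legendre symbol -1.
Legendre symbol -1 ⇒ 223 is inert.

inert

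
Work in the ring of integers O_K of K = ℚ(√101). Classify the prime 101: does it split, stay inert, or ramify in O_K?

ramifies in O_K

Since 101 ≡ 1 mod 4, the ring of integers is ℤ[(1+√101)/2] with discriminant 101.
Ramification test: 101 | 101. The prime 101 ramifies in K.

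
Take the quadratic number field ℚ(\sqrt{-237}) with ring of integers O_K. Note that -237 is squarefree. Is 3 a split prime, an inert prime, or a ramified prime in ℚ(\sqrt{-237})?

3 is ramified

Since -237 ≢ 1 mod 4, the ring of integers is ℤ[√-237] with discriminant 4·(-237) = -948.
Ramification test: 3 | -948. The prime 3 ramifies in K.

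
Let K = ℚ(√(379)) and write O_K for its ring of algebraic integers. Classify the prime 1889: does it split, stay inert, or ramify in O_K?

1889 remains inert

379 mod 4 = 3, hence disc K = 4·379 = 1516 and O_K = ℤ[√379].
disc(K) = 1516 is not divisible by 1889; 1889 is unramified.
Compute (379/1889) via Euler: 379^((1889-1)/2) mod 1889 = 1888, so (379/1889) = -1.
Legendre symbol -1 ⇒ 1889 is inert.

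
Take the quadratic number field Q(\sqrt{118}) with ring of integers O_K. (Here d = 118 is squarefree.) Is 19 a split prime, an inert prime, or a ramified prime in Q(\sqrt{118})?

d = 118 ≡ 2 (mod 4), so O_K = ℤ[√118] and disc(K) = 4d = 472.
Since gcd(19, 472) = 1 the prime 19 does not ramify.
(118/19) = 4^9 mod 19 = 1, giving Legendre symbol 1.
d is a quadratic residue mod p, hence 19 splits in O_K.

split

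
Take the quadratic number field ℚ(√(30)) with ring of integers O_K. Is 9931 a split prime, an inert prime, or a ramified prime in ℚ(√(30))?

30 mod 4 = 2, hence disc K = 4·30 = 120 and O_K = ℤ[√30].
disc(K) = 120 is not divisible by 9931; 9931 is unramified.
Compute (30/9931) via Euler: 30^((9931-1)/2) mod 9931 = 1, so (30/9931) = 1.
d is a quadratic residue mod p, hence 9931 splits in O_K.

split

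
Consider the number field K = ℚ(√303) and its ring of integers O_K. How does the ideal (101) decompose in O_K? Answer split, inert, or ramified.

d = 303 ≡ 3 (mod 4), so O_K = ℤ[√303] and disc(K) = 4d = 1212.
Ramification test: 101 | 1212. The prime 101 ramifies in K.

ramifies in O_K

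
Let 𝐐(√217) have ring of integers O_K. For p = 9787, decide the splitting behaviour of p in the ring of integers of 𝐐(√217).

217 mod 4 = 1, hence disc K = 217 and O_K = ℤ[(1+√217)/2].
disc(K) = 217 is not divisible by 9787; 9787 is unramified.
Legendre symbol by Euler's criterion: (217/9787) ≡ 217^4893 ≡ 9786 (mod 9787), i.e. (217/9787) = -1.
Legendre symbol -1 ⇒ 9787 is inert.

remains prime (inert)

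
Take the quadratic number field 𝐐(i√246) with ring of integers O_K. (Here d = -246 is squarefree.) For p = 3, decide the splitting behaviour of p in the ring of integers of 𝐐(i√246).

Since -246 ≢ 1 mod 4, the ring of integers is ℤ[√-246] with discriminant 4·(-246) = -984.
Ramification test: 3 | -984. The prime 3 ramifies in K.

3 is ramified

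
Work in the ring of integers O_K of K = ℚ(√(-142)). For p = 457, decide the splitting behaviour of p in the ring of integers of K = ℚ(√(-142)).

Since -142 ≢ 1 mod 4, the ring of integers is ℤ[√-142] with discriminant 4·(-142) = -568.
457 ∤ -568, so 457 is unramified.
Legendre symbol by Euler's criterion: (-142/457) ≡ (-142)^228 ≡ 456 (mod 457), i.e. (-142/457) = -1.
Legendre symbol -1 ⇒ 457 is inert.

inert — (457) stays prime in O_K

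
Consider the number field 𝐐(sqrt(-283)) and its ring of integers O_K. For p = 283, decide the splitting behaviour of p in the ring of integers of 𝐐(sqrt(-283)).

Since -283 ≡ 1 mod 4, the ring of integers is ℤ[(1+√-283)/2] with discriminant -283.
Ramification test: 283 | -283. The prime 283 ramifies in K.

ramified — (283) = 𝔭²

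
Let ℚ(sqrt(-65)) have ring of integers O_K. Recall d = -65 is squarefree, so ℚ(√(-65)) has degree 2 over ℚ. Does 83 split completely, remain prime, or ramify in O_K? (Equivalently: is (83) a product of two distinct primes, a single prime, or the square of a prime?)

-65 mod 4 = 3, hence disc K = 4·(-65) = -260 and O_K = ℤ[√-65].
disc(K) = -260 is not divisible by 83; 83 is unramified.
Legendre symbol by Euler's criterion: (-65/83) ≡ (-65)^41 ≡ 82 (mod 83), i.e. (-65/83) = -1.
d is a non-residue mod p, hence 83 remains inert in O_K.

inert — (83) stays prime in O_K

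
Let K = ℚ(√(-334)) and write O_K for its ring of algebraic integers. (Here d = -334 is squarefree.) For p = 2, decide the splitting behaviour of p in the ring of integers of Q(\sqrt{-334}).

Since -334 ≢ 1 mod 4, the ring of integers is ℤ[√-334] with discriminant 4·(-334) = -1336.
Ramification test: 2 | -1336. The prime 2 ramifies in K.

p ramifies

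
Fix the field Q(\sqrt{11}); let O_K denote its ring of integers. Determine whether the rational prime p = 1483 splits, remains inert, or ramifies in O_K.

11 mod 4 = 3, hence disc K = 4·11 = 44 and O_K = ℤ[√11].
Since gcd(1483, 44) = 1 the prime 1483 does not ramify.
(11/1483) = 11^741 mod 1483 = 1482, giving Legendre symbol -1.
(11/1483) = -1, so 1483 is inert.

inert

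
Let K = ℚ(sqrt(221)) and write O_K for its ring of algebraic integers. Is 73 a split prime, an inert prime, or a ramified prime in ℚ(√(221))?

221 mod 4 = 1, hence disc K = 221 and O_K = ℤ[(1+√221)/2].
Since gcd(73, 221) = 1 the prime 73 does not ramify.
(221/73) = 2^36 mod 73 = 1, giving Legendre symbol 1.
(221/73) = 1, so 73 splits.

split — (73) = 𝔭₁𝔭₂ with 𝔭₁ ≠ 𝔭₂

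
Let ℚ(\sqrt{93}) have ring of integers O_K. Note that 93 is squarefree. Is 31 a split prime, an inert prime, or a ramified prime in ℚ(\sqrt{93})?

Since 93 ≡ 1 mod 4, the ring of integers is ℤ[(1+√93)/2] with discriminant 93.
disc(K) = 93 = 31·3, so p = 31 is ramified.

31 is ramified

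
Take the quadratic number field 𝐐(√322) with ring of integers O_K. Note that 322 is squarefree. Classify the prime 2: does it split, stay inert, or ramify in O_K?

d = 322 ≡ 2 (mod 4), so O_K = ℤ[√322] and disc(K) = 4d = 1288.
disc(K) = 1288 = 2·644, so p = 2 is ramified.

2 is ramified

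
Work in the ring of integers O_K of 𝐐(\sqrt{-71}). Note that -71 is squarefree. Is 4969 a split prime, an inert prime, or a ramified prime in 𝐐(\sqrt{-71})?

d = -71 ≡ 1 (mod 4), so O_K = ℤ[(1+√-71)/2] and disc(K) = d = -71.
disc(K) = -71 is not divisible by 4969; 4969 is unramified.
Compute (-71/4969) via Euler: 4898^((4969-1)/2) mod 4969 = 4968, so (-71/4969) = -1.
(-71/4969) = -1, so 4969 is inert.

inert — (4969) stays prime in O_K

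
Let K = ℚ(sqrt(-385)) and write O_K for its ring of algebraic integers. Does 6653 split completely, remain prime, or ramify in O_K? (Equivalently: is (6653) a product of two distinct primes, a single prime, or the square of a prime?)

6653 splits in O_K

-385 mod 4 = 3, hence disc K = 4·(-385) = -1540 and O_K = ℤ[√-385].
6653 ∤ -1540, so 6653 is unramified.
(-385/6653) = 6268^3326 mod 6653 = 1, giving Legendre symbol 1.
d is a quadratic residue mod p, hence 6653 splits in O_K.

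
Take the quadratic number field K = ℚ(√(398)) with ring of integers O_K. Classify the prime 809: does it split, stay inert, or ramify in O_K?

splits completely

Since 398 ≢ 1 mod 4, the ring of integers is ℤ[√398] with discriminant 4·398 = 1592.
809 ∤ 1592, so 809 is unramified.
(398/809) = 398^404 mod 809 = 1, giving Legendre symbol 1.
(398/809) = 1, so 809 splits.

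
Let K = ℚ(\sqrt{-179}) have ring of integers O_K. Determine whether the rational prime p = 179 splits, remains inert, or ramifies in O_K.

179 is ramified

d = -179 ≡ 1 (mod 4), so O_K = ℤ[(1+√-179)/2] and disc(K) = d = -179.
179 divides disc(K) = -179, so 179 ramifies.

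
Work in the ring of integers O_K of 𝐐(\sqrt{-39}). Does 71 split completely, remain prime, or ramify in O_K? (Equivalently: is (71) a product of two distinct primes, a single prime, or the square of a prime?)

d = -39 ≡ 1 (mod 4), so O_K = ℤ[(1+√-39)/2] and disc(K) = d = -39.
71 ∤ -39, so 71 is unramified.
Compute (-39/71) via Euler: 32^((71-1)/2) mod 71 = 1, so (-39/71) = 1.
d is a quadratic residue mod p, hence 71 splits in O_K.

split — (71) = 𝔭₁𝔭₂ with 𝔭₁ ≠ 𝔭₂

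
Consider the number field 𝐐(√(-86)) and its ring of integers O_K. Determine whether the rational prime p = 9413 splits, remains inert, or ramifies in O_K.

split — (9413) = 𝔭₁𝔭₂ with 𝔭₁ ≠ 𝔭₂

Since -86 ≢ 1 mod 4, the ring of integers is ℤ[√-86] with discriminant 4·(-86) = -344.
9413 ∤ -344, so 9413 is unramified.
Euler's criterion: (-86)^4706 mod 9413 = 1. Thus (-86|9413) = 1.
(-86/9413) = 1, so 9413 splits.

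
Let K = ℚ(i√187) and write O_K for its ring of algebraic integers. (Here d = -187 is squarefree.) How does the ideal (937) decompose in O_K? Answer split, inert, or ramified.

inert

d = -187 ≡ 1 (mod 4), so O_K = ℤ[(1+√-187)/2] and disc(K) = d = -187.
Since gcd(937, -187) = 1 the prime 937 does not ramify.
Euler's criterion: (-187)^468 mod 937 = 936. Thus (-187|937) = -1.
d is a non-residue mod p, hence 937 remains inert in O_K.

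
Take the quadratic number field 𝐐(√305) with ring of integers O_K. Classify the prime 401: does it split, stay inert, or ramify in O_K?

remains prime (inert)

d = 305 ≡ 1 (mod 4), so O_K = ℤ[(1+√305)/2] and disc(K) = d = 305.
disc(K) = 305 is not divisible by 401; 401 is unramified.
Euler's criterion: 305^200 mod 401 = 400. Thus (305|401) = -1.
(305/401) = -1, so 401 is inert.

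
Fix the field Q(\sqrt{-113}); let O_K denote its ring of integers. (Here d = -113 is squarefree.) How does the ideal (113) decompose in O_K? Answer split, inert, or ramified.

p ramifies

-113 mod 4 = 3, hence disc K = 4·(-113) = -452 and O_K = ℤ[√-113].
Ramification test: 113 | -452. The prime 113 ramifies in K.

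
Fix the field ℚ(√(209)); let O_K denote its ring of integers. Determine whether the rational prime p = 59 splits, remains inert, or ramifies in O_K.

209 mod 4 = 1, hence disc K = 209 and O_K = ℤ[(1+√209)/2].
59 ∤ 209, so 59 is unramified.
Legendre symbol by Euler's criterion: (209/59) ≡ 209^29 ≡ 58 (mod 59), i.e. (209/59) = -1.
(209/59) = -1, so 59 is inert.

remains prime (inert)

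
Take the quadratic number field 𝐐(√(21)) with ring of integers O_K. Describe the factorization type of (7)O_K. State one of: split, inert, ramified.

ramified

Since 21 ≡ 1 mod 4, the ring of integers is ℤ[(1+√21)/2] with discriminant 21.
Ramification test: 7 | 21. The prime 7 ramifies in K.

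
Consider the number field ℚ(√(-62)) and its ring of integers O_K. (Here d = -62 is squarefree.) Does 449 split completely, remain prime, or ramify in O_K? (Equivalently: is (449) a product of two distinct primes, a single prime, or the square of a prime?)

-62 mod 4 = 2, hence disc K = 4·(-62) = -248 and O_K = ℤ[√-62].
disc(K) = -248 is not divisible by 449; 449 is unramified.
Euler's criterion: (-62)^224 mod 449 = 448. Thus (-62|449) = -1.
d is a non-residue mod p, hence 449 remains inert in O_K.

p is inert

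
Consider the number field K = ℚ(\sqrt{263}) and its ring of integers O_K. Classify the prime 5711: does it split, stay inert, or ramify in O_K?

d = 263 ≡ 3 (mod 4), so O_K = ℤ[√263] and disc(K) = 4d = 1052.
Since gcd(5711, 1052) = 1 the prime 5711 does not ramify.
(263/5711) = 263^2855 mod 5711 = 1, giving Legendre symbol 1.
Legendre symbol 1 ⇒ 5711 is split.

5711 splits in O_K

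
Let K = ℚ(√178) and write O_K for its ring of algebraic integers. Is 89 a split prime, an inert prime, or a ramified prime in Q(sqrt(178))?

ramifies in O_K

178 mod 4 = 2, hence disc K = 4·178 = 712 and O_K = ℤ[√178].
89 divides disc(K) = 712, so 89 ramifies.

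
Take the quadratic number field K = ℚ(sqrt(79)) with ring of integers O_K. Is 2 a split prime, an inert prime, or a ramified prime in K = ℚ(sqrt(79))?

ramifies in O_K

d = 79 ≡ 3 (mod 4), so O_K = ℤ[√79] and disc(K) = 4d = 316.
disc(K) = 316 = 2·158, so p = 2 is ramified.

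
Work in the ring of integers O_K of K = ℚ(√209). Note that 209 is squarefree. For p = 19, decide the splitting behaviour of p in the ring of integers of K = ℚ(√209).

209 mod 4 = 1, hence disc K = 209 and O_K = ℤ[(1+√209)/2].
disc(K) = 209 = 19·11, so p = 19 is ramified.

p ramifies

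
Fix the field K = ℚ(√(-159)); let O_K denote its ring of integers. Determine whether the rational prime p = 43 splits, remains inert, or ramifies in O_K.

d = -159 ≡ 1 (mod 4), so O_K = ℤ[(1+√-159)/2] and disc(K) = d = -159.
43 ∤ -159, so 43 is unramified.
Legendre symbol by Euler's criterion: (-159/43) ≡ (-159)^21 ≡ 1 (mod 43), i.e. (-159/43) = 1.
d is a quadratic residue mod p, hence 43 splits in O_K.

43 splits in O_K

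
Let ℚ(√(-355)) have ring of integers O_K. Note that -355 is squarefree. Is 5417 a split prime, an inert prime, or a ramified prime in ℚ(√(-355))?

p splits

-355 mod 4 = 1, hence disc K = -355 and O_K = ℤ[(1+√-355)/2].
Since gcd(5417, -355) = 1 the prime 5417 does not ramify.
(-355/5417) = 5062^2708 mod 5417 = 1, giving Legendre symbol 1.
(-355/5417) = 1, so 5417 splits.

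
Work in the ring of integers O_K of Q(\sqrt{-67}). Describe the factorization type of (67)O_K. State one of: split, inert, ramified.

Since -67 ≡ 1 mod 4, the ring of integers is ℤ[(1+√-67)/2] with discriminant -67.
67 divides disc(K) = -67, so 67 ramifies.

p ramifies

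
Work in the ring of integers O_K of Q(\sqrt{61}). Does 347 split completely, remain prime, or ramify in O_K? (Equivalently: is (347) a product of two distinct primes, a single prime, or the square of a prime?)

splits completely

61 mod 4 = 1, hence disc K = 61 and O_K = ℤ[(1+√61)/2].
disc(K) = 61 is not divisible by 347; 347 is unramified.
Legendre symbol by Euler's criterion: (61/347) ≡ 61^173 ≡ 1 (mod 347), i.e. (61/347) = 1.
d is a quadratic residue mod p, hence 347 splits in O_K.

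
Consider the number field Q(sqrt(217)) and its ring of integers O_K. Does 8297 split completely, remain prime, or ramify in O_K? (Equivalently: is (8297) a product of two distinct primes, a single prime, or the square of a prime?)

Since 217 ≡ 1 mod 4, the ring of integers is ℤ[(1+√217)/2] with discriminant 217.
8297 ∤ 217, so 8297 is unramified.
Compute (217/8297) via Euler: 217^((8297-1)/2) mod 8297 = 1, so (217/8297) = 1.
Legendre symbol 1 ⇒ 8297 is split.

splits completely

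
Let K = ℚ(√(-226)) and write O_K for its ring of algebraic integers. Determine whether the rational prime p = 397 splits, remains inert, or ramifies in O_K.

d = -226 ≡ 2 (mod 4), so O_K = ℤ[√-226] and disc(K) = 4d = -904.
disc(K) = -904 is not divisible by 397; 397 is unramified.
Euler's criterion: (-226)^198 mod 397 = 1. Thus (-226|397) = 1.
Legendre symbol 1 ⇒ 397 is split.

splits completely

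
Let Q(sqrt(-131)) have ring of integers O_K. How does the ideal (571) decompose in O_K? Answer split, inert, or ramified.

-131 mod 4 = 1, hence disc K = -131 and O_K = ℤ[(1+√-131)/2].
571 ∤ -131, so 571 is unramified.
(-131/571) = 440^285 mod 571 = 570, giving Legendre symbol -1.
Legendre symbol -1 ⇒ 571 is inert.

p is inert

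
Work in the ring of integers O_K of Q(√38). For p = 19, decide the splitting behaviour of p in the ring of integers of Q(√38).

d = 38 ≡ 2 (mod 4), so O_K = ℤ[√38] and disc(K) = 4d = 152.
19 divides disc(K) = 152, so 19 ramifies.

ramified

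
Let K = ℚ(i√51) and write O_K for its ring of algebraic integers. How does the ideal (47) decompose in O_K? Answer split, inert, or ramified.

-51 mod 4 = 1, hence disc K = -51 and O_K = ℤ[(1+√-51)/2].
47 ∤ -51, so 47 is unramified.
Compute (-51/47) via Euler: 43^((47-1)/2) mod 47 = 46, so (-51/47) = -1.
(-51/47) = -1, so 47 is inert.

inert — (47) stays prime in O_K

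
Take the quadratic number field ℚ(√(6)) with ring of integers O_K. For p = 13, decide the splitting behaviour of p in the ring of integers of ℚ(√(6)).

6 mod 4 = 2, hence disc K = 4·6 = 24 and O_K = ℤ[√6].
13 ∤ 24, so 13 is unramified.
Legendre symbol by Euler's criterion: (6/13) ≡ 6^6 ≡ 12 (mod 13), i.e. (6/13) = -1.
d is a non-residue mod p, hence 13 remains inert in O_K.

inert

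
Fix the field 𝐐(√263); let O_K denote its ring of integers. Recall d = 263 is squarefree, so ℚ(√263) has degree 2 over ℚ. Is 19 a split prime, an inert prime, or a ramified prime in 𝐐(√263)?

263 mod 4 = 3, hence disc K = 4·263 = 1052 and O_K = ℤ[√263].
Since gcd(19, 1052) = 1 the prime 19 does not ramify.
Euler's criterion: 263^9 mod 19 = 1. Thus (263|19) = 1.
(263/19) = 1, so 19 splits.

split — (19) = 𝔭₁𝔭₂ with 𝔭₁ ≠ 𝔭₂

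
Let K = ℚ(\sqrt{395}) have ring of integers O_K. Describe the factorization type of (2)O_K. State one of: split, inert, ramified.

ramifies in O_K

Since 395 ≢ 1 mod 4, the ring of integers is ℤ[√395] with discriminant 4·395 = 1580.
Ramification test: 2 | 1580. The prime 2 ramifies in K.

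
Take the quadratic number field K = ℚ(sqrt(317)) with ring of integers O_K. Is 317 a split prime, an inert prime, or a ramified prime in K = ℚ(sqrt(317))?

Since 317 ≡ 1 mod 4, the ring of integers is ℤ[(1+√317)/2] with discriminant 317.
Ramification test: 317 | 317. The prime 317 ramifies in K.

ramified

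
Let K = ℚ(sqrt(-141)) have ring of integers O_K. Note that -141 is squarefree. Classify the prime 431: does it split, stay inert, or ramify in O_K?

431 splits in O_K

d = -141 ≡ 3 (mod 4), so O_K = ℤ[√-141] and disc(K) = 4d = -564.
431 ∤ -564, so 431 is unramified.
Compute (-141/431) via Euler: 290^((431-1)/2) mod 431 = 1, so (-141/431) = 1.
d is a quadratic residue mod p, hence 431 splits in O_K.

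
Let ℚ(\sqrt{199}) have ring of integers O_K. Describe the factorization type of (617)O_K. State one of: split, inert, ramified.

d = 199 ≡ 3 (mod 4), so O_K = ℤ[√199] and disc(K) = 4d = 796.
disc(K) = 796 is not divisible by 617; 617 is unramified.
Legendre symbol by Euler's criterion: (199/617) ≡ 199^308 ≡ 1 (mod 617), i.e. (199/617) = 1.
Legendre symbol 1 ⇒ 617 is split.

617 splits in O_K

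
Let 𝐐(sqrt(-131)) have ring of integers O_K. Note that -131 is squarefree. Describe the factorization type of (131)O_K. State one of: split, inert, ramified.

p ramifies

Since -131 ≡ 1 mod 4, the ring of integers is ℤ[(1+√-131)/2] with discriminant -131.
disc(K) = -131 = 131·(-1), so p = 131 is ramified.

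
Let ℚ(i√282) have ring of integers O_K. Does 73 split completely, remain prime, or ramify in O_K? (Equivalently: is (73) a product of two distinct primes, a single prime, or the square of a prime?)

remains prime (inert)

Since -282 ≢ 1 mod 4, the ring of integers is ℤ[√-282] with discriminant 4·(-282) = -1128.
73 ∤ -1128, so 73 is unramified.
Legendre symbol by Euler's criterion: (-282/73) ≡ (-282)^36 ≡ 72 (mod 73), i.e. (-282/73) = -1.
Legendre symbol -1 ⇒ 73 is inert.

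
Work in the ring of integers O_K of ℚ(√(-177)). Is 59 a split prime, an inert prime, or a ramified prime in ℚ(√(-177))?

p ramifies

-177 mod 4 = 3, hence disc K = 4·(-177) = -708 and O_K = ℤ[√-177].
disc(K) = -708 = 59·(-12), so p = 59 is ramified.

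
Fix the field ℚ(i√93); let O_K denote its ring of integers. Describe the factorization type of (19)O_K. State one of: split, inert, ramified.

-93 mod 4 = 3, hence disc K = 4·(-93) = -372 and O_K = ℤ[√-93].
19 ∤ -372, so 19 is unramified.
(-93/19) = 2^9 mod 19 = 18, giving Legendre symbol -1.
d is a non-residue mod p, hence 19 remains inert in O_K.

remains prime (inert)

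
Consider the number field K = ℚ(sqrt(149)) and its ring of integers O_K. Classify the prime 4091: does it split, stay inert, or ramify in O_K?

split

d = 149 ≡ 1 (mod 4), so O_K = ℤ[(1+√149)/2] and disc(K) = d = 149.
disc(K) = 149 is not divisible by 4091; 4091 is unramified.
Compute (149/4091) via Euler: 149^((4091-1)/2) mod 4091 = 1, so (149/4091) = 1.
(149/4091) = 1, so 4091 splits.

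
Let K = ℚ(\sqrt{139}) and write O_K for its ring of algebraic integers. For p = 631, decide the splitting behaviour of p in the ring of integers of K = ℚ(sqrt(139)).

d = 139 ≡ 3 (mod 4), so O_K = ℤ[√139] and disc(K) = 4d = 556.
disc(K) = 556 is not divisible by 631; 631 is unramified.
Legendre symbol by Euler's criterion: (139/631) ≡ 139^315 ≡ 1 (mod 631), i.e. (139/631) = 1.
(139/631) = 1, so 631 splits.

split — (631) = 𝔭₁𝔭₂ with 𝔭₁ ≠ 𝔭₂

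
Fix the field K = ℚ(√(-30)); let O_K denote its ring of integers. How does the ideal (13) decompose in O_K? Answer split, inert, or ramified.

p splits

Since -30 ≢ 1 mod 4, the ring of integers is ℤ[√-30] with discriminant 4·(-30) = -120.
13 ∤ -120, so 13 is unramified.
(-30/13) = 9^6 mod 13 = 1, giving Legendre symbol 1.
(-30/13) = 1, so 13 splits.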